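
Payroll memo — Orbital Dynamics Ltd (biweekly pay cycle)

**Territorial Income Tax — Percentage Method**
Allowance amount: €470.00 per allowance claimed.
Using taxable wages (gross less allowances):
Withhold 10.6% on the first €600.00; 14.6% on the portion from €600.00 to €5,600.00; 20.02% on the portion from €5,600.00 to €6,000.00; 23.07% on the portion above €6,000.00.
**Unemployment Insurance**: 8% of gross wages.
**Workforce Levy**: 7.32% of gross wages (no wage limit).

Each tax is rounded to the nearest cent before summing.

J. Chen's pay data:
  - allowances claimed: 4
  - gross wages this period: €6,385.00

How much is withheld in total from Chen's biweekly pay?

Territorial Income Tax: taxable = €6,385.00 − 4×€470.00 = €4,505.00
  €63.60 + 14.6% × (€4,505.00 − €600.00) = €63.60 + 14.6% × €3,905.00 = €633.73
Unemployment Insurance: 8% × €6,385.00 = €510.80
Workforce Levy: 7.32% × €6,385.00 = €467.38
Total: €633.73 + €510.80 + €467.38 = €1,611.91

€1,611.91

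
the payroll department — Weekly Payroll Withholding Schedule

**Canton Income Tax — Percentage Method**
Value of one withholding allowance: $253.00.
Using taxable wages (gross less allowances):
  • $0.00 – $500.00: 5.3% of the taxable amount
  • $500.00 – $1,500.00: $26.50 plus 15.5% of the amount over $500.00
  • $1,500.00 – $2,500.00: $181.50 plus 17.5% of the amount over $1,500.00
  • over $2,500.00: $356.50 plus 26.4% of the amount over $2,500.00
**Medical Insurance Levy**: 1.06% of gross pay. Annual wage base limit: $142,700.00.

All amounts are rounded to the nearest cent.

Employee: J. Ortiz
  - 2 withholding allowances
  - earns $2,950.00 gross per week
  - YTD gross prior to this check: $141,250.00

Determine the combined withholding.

Canton Income Tax: taxable = $2,950.00 − 2×$253.00 = $2,444.00
  $181.50 + 17.5% × ($2,444.00 − $1,500.00) = $181.50 + 17.5% × $944.00 = $346.70
Medical Insurance Levy: cap $142,700.00 − YTD $141,250.00 = $1,450.00 subject; 1.06% × $1,450.00 = $15.37
Total: $346.70 + $15.37 = $362.07

$362.07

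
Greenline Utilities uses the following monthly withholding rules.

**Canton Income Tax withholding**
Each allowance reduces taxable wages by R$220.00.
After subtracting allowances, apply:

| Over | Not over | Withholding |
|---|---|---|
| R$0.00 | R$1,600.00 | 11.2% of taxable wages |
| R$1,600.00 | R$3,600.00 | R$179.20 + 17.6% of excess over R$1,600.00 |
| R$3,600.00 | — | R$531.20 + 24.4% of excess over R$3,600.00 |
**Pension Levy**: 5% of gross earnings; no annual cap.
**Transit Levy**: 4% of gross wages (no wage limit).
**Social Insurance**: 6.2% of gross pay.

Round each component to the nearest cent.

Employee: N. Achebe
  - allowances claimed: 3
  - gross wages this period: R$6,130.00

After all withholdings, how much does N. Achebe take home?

Canton Income Tax: taxable = R$6,130.00 − 3×R$220.00 = R$5,470.00
  R$531.20 + 24.4% × (R$5,470.00 − R$3,600.00) = R$531.20 + 24.4% × R$1,870.00 = R$987.48
Pension Levy: 5% × R$6,130.00 = R$306.50
Transit Levy: 4% × R$6,130.00 = R$245.20
Social Insurance: 6.2% × R$6,130.00 = R$380.06
Total withheld: R$987.48 + R$306.50 + R$245.20 + R$380.06 = R$1,919.24
Net pay: R$6,130.00 − R$1,919.24 = R$4,210.76

R$4,210.76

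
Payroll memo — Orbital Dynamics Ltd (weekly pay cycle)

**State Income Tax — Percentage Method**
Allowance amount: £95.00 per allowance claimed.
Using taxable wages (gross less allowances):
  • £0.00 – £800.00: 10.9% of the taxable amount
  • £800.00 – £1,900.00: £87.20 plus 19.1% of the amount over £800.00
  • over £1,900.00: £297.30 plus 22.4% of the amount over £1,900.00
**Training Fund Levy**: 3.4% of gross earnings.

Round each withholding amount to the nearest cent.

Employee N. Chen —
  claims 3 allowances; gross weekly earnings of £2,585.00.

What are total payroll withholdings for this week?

State Income Tax: taxable = £2,585.00 − 3×£95.00 = £2,300.00
  £297.30 + 22.4% × (£2,300.00 − £1,900.00) = £297.30 + 22.4% × £400.00 = £386.90
Training Fund Levy: 3.4% × £2,585.00 = £87.89
Total: £386.90 + £87.89 = £474.79

£474.79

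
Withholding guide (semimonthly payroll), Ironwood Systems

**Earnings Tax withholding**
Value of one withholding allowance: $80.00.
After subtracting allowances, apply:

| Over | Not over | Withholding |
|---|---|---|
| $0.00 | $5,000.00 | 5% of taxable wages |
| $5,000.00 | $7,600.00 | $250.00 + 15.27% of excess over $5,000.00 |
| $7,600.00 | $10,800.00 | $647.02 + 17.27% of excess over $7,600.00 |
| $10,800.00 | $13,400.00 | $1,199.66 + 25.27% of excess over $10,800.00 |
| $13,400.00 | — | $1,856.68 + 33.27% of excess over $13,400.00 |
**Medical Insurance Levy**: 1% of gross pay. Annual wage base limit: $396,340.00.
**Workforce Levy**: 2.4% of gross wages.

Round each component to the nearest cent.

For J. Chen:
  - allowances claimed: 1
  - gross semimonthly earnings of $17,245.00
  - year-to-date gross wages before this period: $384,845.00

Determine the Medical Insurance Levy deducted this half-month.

Medical Insurance Levy: cap $396,340.00 − YTD $384,845.00 = $11,495.00 subject; 1% × $11,495.00 = $114.95

$114.95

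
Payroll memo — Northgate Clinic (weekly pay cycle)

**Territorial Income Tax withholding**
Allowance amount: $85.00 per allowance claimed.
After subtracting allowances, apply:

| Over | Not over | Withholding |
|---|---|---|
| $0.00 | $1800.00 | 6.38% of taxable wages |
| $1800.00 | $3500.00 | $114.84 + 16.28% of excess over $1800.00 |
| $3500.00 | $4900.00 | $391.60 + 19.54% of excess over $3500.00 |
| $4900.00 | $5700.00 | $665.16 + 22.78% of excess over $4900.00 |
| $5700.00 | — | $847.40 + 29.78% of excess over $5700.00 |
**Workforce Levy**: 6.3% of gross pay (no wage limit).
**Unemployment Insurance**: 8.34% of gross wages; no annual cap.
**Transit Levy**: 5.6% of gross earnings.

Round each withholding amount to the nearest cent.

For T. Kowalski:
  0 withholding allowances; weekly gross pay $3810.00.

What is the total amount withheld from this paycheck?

$1223.31

Territorial Income Tax: taxable = $3810.00
  $391.60 + 19.54% × ($3810.00 − $3500.00) = $391.60 + 19.54% × $310.00 = $452.17
Workforce Levy: 6.3% × $3810.00 = $240.03
Unemployment Insurance: 8.34% × $3810.00 = $317.75
Transit Levy: 5.6% × $3810.00 = $213.36
Total: $452.17 + $240.03 + $317.75 + $213.36 = $1223.31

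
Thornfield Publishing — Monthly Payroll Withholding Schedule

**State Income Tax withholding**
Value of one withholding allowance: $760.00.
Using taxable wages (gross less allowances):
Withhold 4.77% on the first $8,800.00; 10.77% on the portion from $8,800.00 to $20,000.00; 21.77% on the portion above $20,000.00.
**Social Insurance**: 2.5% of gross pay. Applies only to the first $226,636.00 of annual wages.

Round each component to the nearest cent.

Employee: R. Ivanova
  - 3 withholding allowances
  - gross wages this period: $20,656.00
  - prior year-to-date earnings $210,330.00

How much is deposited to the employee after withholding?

$18,797.25

State Income Tax: taxable = $20,656.00 − 3×$760.00 = $18,376.00
  $419.76 + 10.77% × ($18,376.00 − $8,800.00) = $419.76 + 10.77% × $9,576.00 = $1,451.10
Social Insurance: cap $226,636.00 − YTD $210,330.00 = $16,306.00 subject; 2.5% × $16,306.00 = $407.65
Total withheld: $1,451.10 + $407.65 = $1,858.75
Net pay: $20,656.00 − $1,858.75 = $18,797.25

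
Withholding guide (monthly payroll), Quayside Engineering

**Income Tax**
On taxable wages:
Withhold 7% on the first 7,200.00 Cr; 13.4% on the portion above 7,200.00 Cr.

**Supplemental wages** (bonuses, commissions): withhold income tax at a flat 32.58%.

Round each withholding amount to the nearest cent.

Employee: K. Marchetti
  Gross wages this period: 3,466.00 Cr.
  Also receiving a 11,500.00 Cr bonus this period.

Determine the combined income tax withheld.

3,989.32 Cr

Income Tax: taxable = 3,466.00 Cr
  7% × 3,466.00 Cr = 242.62 Cr
Supplemental (32.58% flat on bonus): 32.58% × 11,500.00 Cr = 3,746.70 Cr
Total income tax: 242.62 Cr + 3,746.70 Cr = 3,989.32 Cr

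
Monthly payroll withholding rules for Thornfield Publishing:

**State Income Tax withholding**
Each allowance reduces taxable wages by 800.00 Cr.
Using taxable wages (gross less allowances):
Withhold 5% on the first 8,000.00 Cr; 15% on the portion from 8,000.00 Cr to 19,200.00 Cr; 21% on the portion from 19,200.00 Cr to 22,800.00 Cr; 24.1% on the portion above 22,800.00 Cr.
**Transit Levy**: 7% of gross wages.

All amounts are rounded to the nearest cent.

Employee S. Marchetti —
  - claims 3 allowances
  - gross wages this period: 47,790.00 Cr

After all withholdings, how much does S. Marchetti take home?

36,164.51 Cr

State Income Tax: taxable = 47,790.00 Cr − 3×800.00 Cr = 45,390.00 Cr
  2,836.00 Cr + 24.1% × (45,390.00 Cr − 22,800.00 Cr) = 2,836.00 Cr + 24.1% × 22,590.00 Cr = 8,280.19 Cr
Transit Levy: 7% × 47,790.00 Cr = 3,345.30 Cr
Total withheld: 8,280.19 Cr + 3,345.30 Cr = 11,625.49 Cr
Net pay: 47,790.00 Cr − 11,625.49 Cr = 36,164.51 Cr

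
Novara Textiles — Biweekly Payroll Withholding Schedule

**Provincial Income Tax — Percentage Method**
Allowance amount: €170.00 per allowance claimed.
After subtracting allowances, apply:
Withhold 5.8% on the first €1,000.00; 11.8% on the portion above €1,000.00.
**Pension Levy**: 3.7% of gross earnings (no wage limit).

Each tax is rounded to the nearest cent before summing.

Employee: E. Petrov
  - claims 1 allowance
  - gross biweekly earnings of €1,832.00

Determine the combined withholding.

€203.90

Provincial Income Tax: taxable = €1,832.00 − 1×€170.00 = €1,662.00
  €58.00 + 11.8% × (€1,662.00 − €1,000.00) = €58.00 + 11.8% × €662.00 = €136.12
Pension Levy: 3.7% × €1,832.00 = €67.78
Total: €136.12 + €67.78 = €203.90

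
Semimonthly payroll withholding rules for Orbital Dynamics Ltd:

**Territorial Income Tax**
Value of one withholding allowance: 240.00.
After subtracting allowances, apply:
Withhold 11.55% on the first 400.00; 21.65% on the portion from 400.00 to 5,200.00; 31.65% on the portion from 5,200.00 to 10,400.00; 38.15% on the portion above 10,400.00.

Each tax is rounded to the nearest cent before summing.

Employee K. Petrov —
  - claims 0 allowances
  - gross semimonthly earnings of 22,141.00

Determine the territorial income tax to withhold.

7,210.39

Territorial Income Tax: taxable = 22,141.00
  2,731.20 + 38.15% × (22,141.00 − 10,400.00) = 2,731.20 + 38.15% × 11,741.00 = 7,210.39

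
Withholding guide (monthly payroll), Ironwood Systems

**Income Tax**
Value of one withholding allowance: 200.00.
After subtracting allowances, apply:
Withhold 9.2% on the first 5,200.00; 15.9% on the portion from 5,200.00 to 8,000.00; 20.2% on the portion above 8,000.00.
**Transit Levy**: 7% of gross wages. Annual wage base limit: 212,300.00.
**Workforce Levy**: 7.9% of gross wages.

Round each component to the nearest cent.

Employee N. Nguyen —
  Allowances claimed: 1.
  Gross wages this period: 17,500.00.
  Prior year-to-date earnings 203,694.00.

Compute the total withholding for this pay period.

4,787.12

Income Tax: taxable = 17,500.00 − 1×200.00 = 17,300.00
  923.60 + 20.2% × (17,300.00 − 8,000.00) = 923.60 + 20.2% × 9,300.00 = 2,802.20
Transit Levy: cap 212,300.00 − YTD 203,694.00 = 8,606.00 subject; 7% × 8,606.00 = 602.42
Workforce Levy: 7.9% × 17,500.00 = 1,382.50
Total: 2,802.20 + 602.42 + 1,382.50 = 4,787.12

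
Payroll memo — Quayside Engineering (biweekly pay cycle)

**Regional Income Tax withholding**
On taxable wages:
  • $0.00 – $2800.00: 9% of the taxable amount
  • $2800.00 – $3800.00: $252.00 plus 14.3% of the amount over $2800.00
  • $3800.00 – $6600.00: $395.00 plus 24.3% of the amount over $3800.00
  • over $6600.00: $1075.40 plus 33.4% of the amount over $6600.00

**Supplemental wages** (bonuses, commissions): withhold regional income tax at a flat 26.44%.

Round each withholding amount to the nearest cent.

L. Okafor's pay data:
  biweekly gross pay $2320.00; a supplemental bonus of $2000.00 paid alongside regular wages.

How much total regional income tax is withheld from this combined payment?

$737.60

Regional Income Tax: taxable = $2320.00
  9% × $2320.00 = $208.80
Supplemental (26.44% flat on bonus): 26.44% × $2000.00 = $528.80
Total regional income tax: $208.80 + $528.80 = $737.60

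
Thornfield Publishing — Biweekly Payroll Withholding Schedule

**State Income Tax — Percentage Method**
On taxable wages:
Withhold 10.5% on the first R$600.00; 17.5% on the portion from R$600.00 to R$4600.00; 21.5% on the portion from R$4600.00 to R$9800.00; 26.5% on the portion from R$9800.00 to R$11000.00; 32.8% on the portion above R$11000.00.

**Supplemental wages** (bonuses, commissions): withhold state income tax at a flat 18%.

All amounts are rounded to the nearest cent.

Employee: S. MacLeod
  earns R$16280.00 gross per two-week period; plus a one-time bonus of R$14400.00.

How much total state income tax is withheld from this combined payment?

State Income Tax: taxable = R$16280.00
  R$2199.00 + 32.8% × (R$16280.00 − R$11000.00) = R$2199.00 + 32.8% × R$5280.00 = R$3930.84
Supplemental (18% flat on bonus): 18% × R$14400.00 = R$2592.00
Total state income tax: R$3930.84 + R$2592.00 = R$6522.84

R$6522.84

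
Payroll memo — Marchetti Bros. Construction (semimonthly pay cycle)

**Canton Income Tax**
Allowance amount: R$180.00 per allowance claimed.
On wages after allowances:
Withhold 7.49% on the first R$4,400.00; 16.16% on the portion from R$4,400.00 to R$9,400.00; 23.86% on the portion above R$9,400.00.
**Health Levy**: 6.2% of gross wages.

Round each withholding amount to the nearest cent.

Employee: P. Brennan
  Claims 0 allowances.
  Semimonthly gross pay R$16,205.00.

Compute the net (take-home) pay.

R$12,439.06

Canton Income Tax: taxable = R$16,205.00
  R$1,137.56 + 23.86% × (R$16,205.00 − R$9,400.00) = R$1,137.56 + 23.86% × R$6,805.00 = R$2,761.23
Health Levy: 6.2% × R$16,205.00 = R$1,004.71
Total withheld: R$2,761.23 + R$1,004.71 = R$3,765.94
Net pay: R$16,205.00 − R$3,765.94 = R$12,439.06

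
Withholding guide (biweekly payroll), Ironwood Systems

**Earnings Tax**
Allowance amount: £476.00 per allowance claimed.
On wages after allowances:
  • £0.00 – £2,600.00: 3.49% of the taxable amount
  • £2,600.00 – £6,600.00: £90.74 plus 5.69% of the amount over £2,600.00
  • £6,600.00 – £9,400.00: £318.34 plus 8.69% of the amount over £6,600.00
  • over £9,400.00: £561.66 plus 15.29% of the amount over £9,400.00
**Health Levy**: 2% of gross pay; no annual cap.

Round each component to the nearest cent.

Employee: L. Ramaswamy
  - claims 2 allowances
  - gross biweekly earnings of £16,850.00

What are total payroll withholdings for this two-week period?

£1,892.20

Earnings Tax: taxable = £16,850.00 − 2×£476.00 = £15,898.00
  £561.66 + 15.29% × (£15,898.00 − £9,400.00) = £561.66 + 15.29% × £6,498.00 = £1,555.20
Health Levy: 2% × £16,850.00 = £337.00
Total: £1,555.20 + £337.00 = £1,892.20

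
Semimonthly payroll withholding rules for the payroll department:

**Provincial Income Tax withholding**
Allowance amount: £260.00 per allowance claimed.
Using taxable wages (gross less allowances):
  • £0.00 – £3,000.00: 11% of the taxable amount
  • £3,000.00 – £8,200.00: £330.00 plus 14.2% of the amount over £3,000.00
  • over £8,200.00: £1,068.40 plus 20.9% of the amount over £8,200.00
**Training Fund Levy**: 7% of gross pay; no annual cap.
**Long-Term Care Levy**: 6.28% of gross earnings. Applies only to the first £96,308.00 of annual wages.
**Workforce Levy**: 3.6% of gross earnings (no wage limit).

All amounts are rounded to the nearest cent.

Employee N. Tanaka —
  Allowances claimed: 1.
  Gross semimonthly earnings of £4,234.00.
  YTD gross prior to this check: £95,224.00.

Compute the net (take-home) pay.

£3,248.81

Provincial Income Tax: taxable = £4,234.00 − 1×£260.00 = £3,974.00
  £330.00 + 14.2% × (£3,974.00 − £3,000.00) = £330.00 + 14.2% × £974.00 = £468.31
Training Fund Levy: 7% × £4,234.00 = £296.38
Long-Term Care Levy: cap £96,308.00 − YTD £95,224.00 = £1,084.00 subject; 6.28% × £1,084.00 = £68.08
Workforce Levy: 3.6% × £4,234.00 = £152.42
Total withheld: £468.31 + £296.38 + £68.08 + £152.42 = £985.19
Net pay: £4,234.00 − £985.19 = £3,248.81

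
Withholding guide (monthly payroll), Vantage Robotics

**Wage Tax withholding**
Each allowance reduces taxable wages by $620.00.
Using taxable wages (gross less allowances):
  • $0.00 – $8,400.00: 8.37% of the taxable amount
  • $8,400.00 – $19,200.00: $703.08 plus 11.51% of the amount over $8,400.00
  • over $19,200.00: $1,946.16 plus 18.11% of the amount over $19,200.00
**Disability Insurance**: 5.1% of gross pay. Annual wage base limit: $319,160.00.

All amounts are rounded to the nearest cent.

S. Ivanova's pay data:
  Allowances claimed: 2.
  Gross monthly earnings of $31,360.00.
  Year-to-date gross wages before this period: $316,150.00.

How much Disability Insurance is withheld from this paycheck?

$153.51

Disability Insurance: cap $319,160.00 − YTD $316,150.00 = $3,010.00 subject; 5.1% × $3,010.00 = $153.51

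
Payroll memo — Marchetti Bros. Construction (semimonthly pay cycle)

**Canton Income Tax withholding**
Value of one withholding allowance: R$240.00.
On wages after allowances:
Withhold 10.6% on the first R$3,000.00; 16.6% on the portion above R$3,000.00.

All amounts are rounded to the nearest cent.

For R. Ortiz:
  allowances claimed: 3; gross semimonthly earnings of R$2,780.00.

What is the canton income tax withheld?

R$218.36

Canton Income Tax: taxable = R$2,780.00 − 3×R$240.00 = R$2,060.00
  10.6% × R$2,060.00 = R$218.36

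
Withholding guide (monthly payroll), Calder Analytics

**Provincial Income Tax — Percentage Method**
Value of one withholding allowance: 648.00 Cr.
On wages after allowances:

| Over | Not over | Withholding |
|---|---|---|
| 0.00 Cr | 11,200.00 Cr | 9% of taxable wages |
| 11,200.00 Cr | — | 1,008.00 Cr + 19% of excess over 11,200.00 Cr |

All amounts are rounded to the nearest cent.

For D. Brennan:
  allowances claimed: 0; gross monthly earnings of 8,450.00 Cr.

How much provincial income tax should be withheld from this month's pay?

760.50 Cr

Provincial Income Tax: taxable = 8,450.00 Cr
  9% × 8,450.00 Cr = 760.50 Cr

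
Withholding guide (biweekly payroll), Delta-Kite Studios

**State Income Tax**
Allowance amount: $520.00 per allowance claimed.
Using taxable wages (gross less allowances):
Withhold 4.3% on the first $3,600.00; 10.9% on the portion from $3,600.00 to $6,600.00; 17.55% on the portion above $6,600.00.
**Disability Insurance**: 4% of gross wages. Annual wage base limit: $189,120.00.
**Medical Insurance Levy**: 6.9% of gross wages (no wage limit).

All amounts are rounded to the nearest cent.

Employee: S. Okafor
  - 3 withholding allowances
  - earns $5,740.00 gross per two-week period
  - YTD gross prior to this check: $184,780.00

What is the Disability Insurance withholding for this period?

$173.60

Disability Insurance: cap $189,120.00 − YTD $184,780.00 = $4,340.00 subject; 4% × $4,340.00 = $173.60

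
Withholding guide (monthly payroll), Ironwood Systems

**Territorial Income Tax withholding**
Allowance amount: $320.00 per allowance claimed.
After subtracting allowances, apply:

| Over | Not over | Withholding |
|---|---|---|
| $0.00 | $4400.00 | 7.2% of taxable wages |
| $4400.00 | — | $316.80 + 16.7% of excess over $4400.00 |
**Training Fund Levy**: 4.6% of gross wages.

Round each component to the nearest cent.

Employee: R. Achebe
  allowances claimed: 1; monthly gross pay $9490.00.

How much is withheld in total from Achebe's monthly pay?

$1549.93

Territorial Income Tax: taxable = $9490.00 − 1×$320.00 = $9170.00
  $316.80 + 16.7% × ($9170.00 − $4400.00) = $316.80 + 16.7% × $4770.00 = $1113.39
Training Fund Levy: 4.6% × $9490.00 = $436.54
Total: $1113.39 + $436.54 = $1549.93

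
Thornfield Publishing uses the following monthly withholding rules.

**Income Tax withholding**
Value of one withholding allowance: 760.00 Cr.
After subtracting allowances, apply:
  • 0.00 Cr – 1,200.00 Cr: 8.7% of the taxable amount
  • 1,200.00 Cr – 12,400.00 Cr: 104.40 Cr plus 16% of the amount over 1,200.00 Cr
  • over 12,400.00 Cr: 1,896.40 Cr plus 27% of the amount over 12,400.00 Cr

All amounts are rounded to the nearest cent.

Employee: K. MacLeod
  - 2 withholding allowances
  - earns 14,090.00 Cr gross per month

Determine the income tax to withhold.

1,942.30 Cr

Income Tax: taxable = 14,090.00 Cr − 2×760.00 Cr = 12,570.00 Cr
  1,896.40 Cr + 27% × (12,570.00 Cr − 12,400.00 Cr) = 1,896.40 Cr + 27% × 170.00 Cr = 1,942.30 Cr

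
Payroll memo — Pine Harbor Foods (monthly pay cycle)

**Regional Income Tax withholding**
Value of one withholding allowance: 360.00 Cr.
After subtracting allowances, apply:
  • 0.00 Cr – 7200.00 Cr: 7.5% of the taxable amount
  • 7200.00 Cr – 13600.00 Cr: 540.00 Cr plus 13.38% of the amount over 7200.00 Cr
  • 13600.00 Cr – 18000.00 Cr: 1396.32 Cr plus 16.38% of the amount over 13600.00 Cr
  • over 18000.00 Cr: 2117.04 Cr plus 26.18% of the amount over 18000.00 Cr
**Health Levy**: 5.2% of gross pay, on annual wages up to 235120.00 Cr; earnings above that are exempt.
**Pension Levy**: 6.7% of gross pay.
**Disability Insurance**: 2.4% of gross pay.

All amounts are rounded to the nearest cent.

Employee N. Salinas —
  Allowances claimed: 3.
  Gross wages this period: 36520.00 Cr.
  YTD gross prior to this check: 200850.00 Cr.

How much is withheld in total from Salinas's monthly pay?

Regional Income Tax: taxable = 36520.00 Cr − 3×360.00 Cr = 35440.00 Cr
  2117.04 Cr + 26.18% × (35440.00 Cr − 18000.00 Cr) = 2117.04 Cr + 26.18% × 17440.00 Cr = 6682.83 Cr
Health Levy: cap 235120.00 Cr − YTD 200850.00 Cr = 34270.00 Cr subject; 5.2% × 34270.00 Cr = 1782.04 Cr
Pension Levy: 6.7% × 36520.00 Cr = 2446.84 Cr
Disability Insurance: 2.4% × 36520.00 Cr = 876.48 Cr
Total: 6682.83 Cr + 1782.04 Cr + 2446.84 Cr + 876.48 Cr = 11788.19 Cr

11788.19 Cr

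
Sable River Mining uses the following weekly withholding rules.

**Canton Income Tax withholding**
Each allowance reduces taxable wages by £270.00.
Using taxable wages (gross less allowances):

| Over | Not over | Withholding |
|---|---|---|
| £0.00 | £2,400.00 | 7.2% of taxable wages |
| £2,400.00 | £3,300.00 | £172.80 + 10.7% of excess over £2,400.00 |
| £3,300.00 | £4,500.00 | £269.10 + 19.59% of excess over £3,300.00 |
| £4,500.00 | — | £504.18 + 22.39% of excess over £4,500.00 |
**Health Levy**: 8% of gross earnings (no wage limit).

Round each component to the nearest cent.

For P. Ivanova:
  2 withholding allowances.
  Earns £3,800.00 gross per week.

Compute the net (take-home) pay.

Canton Income Tax: taxable = £3,800.00 − 2×£270.00 = £3,260.00
  £172.80 + 10.7% × (£3,260.00 − £2,400.00) = £172.80 + 10.7% × £860.00 = £264.82
Health Levy: 8% × £3,800.00 = £304.00
Total withheld: £264.82 + £304.00 = £568.82
Net pay: £3,800.00 − £568.82 = £3,231.18

£3,231.18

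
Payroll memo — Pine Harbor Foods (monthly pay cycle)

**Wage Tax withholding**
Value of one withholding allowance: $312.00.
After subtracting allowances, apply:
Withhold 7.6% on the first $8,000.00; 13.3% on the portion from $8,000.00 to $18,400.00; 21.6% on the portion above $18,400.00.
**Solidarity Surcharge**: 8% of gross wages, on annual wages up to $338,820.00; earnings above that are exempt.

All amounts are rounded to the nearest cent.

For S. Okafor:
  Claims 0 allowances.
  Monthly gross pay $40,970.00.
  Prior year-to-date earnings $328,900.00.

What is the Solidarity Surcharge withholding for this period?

Solidarity Surcharge: cap $338,820.00 − YTD $328,900.00 = $9,920.00 subject; 8% × $9,920.00 = $793.60

$793.60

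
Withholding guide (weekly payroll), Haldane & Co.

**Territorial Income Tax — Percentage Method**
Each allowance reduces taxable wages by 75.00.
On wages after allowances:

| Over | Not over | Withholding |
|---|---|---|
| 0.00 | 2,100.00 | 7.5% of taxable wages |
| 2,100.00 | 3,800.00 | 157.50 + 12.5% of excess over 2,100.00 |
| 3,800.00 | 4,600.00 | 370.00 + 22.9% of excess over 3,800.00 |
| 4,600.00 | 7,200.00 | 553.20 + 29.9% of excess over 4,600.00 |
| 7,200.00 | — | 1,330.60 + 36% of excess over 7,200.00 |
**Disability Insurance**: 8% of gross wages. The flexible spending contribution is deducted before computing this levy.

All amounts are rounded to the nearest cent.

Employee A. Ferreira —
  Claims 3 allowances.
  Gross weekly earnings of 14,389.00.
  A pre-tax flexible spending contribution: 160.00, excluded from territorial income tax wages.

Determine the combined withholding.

4,918.36

Territorial Income Tax: taxable = 14,389.00 − 160.00 − 3×75.00 = 14,004.00
  1,330.60 + 36% × (14,004.00 − 7,200.00) = 1,330.60 + 36% × 6,804.00 = 3,780.04
Disability Insurance: 8% × 14,229.00 = 1,138.32
Total: 3,780.04 + 1,138.32 = 4,918.36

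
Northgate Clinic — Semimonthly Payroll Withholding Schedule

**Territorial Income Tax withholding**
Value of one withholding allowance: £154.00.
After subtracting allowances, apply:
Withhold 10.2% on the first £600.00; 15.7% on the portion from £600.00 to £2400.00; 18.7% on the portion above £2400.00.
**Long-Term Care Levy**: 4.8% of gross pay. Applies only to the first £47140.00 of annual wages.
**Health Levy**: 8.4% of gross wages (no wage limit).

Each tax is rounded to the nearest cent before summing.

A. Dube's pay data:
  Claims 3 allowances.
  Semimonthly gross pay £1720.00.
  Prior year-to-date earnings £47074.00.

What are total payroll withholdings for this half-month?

Territorial Income Tax: taxable = £1720.00 − 3×£154.00 = £1258.00
  £61.20 + 15.7% × (£1258.00 − £600.00) = £61.20 + 15.7% × £658.00 = £164.51
Long-Term Care Levy: cap £47140.00 − YTD £47074.00 = £66.00 subject; 4.8% × £66.00 = £3.17
Health Levy: 8.4% × £1720.00 = £144.48
Total: £164.51 + £3.17 + £144.48 = £312.16

£312.16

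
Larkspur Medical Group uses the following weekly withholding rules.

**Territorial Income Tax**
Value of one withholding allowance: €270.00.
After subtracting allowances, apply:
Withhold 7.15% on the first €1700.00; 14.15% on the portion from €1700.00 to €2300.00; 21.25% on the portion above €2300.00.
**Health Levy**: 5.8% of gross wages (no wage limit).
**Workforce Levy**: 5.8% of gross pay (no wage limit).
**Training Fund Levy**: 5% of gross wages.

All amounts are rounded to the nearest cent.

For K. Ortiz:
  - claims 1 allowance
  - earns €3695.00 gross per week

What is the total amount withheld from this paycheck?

€1058.88

Territorial Income Tax: taxable = €3695.00 − 1×€270.00 = €3425.00
  €206.45 + 21.25% × (€3425.00 − €2300.00) = €206.45 + 21.25% × €1125.00 = €445.51
Health Levy: 5.8% × €3695.00 = €214.31
Workforce Levy: 5.8% × €3695.00 = €214.31
Training Fund Levy: 5% × €3695.00 = €184.75
Total: €445.51 + €214.31 + €214.31 + €184.75 = €1058.88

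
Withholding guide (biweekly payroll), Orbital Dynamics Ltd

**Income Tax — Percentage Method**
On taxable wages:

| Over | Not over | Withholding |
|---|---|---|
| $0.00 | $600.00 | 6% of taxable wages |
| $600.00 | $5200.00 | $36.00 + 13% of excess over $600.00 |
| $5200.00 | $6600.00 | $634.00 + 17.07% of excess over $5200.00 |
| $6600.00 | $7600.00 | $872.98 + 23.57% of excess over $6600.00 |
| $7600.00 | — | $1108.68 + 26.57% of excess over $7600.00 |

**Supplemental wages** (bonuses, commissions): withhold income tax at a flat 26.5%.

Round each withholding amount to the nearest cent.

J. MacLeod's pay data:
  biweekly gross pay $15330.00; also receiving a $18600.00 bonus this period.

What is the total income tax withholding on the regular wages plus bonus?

$8091.54

Income Tax: taxable = $15330.00
  $1108.68 + 26.57% × ($15330.00 − $7600.00) = $1108.68 + 26.57% × $7730.00 = $3162.54
Supplemental (26.5% flat on bonus): 26.5% × $18600.00 = $4929.00
Total income tax: $3162.54 + $4929.00 = $8091.54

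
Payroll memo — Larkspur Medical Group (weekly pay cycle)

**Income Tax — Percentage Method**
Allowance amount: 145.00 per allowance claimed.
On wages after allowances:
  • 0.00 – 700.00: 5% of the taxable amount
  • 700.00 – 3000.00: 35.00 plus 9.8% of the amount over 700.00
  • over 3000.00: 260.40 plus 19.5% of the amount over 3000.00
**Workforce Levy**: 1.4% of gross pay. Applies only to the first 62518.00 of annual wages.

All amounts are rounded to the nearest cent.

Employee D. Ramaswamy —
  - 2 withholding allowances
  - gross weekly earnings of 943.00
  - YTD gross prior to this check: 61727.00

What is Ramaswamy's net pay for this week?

Income Tax: taxable = 943.00 − 2×145.00 = 653.00
  5% × 653.00 = 32.65
Workforce Levy: cap 62518.00 − YTD 61727.00 = 791.00 subject; 1.4% × 791.00 = 11.07
Total withheld: 32.65 + 11.07 = 43.72
Net pay: 943.00 − 43.72 = 899.28

899.28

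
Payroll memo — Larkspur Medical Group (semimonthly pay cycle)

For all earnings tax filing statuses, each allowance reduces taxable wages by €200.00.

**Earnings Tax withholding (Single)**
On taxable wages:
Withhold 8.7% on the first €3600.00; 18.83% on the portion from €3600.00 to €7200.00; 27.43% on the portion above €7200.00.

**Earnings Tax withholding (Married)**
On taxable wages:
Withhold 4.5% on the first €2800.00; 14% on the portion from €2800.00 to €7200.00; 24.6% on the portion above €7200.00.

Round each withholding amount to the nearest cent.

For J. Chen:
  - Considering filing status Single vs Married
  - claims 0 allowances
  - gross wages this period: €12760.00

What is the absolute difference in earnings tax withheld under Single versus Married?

€406.43

Earnings Tax (Single): taxable = €12760.00
  €991.08 + 27.43% × (€12760.00 − €7200.00) = €991.08 + 27.43% × €5560.00 = €2516.19
Earnings Tax (Married): taxable = €12760.00
  €742.00 + 24.6% × (€12760.00 − €7200.00) = €742.00 + 24.6% × €5560.00 = €2109.76
Difference: |€2516.19 − €2109.76| = €406.43 (higher under Single)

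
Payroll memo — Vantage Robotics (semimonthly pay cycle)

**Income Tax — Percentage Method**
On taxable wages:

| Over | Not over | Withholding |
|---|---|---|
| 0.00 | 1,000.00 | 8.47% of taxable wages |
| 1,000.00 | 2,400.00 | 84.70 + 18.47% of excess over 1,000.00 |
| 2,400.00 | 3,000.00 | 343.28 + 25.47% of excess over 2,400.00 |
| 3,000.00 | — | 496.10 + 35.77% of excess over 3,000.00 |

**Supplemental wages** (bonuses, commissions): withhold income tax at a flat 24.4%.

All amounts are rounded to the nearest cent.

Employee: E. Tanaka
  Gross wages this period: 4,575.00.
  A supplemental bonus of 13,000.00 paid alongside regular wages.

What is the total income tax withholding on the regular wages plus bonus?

Income Tax: taxable = 4,575.00
  496.10 + 35.77% × (4,575.00 − 3,000.00) = 496.10 + 35.77% × 1,575.00 = 1,059.48
Supplemental (24.4% flat on bonus): 24.4% × 13,000.00 = 3,172.00
Total income tax: 1,059.48 + 3,172.00 = 4,231.48

4,231.48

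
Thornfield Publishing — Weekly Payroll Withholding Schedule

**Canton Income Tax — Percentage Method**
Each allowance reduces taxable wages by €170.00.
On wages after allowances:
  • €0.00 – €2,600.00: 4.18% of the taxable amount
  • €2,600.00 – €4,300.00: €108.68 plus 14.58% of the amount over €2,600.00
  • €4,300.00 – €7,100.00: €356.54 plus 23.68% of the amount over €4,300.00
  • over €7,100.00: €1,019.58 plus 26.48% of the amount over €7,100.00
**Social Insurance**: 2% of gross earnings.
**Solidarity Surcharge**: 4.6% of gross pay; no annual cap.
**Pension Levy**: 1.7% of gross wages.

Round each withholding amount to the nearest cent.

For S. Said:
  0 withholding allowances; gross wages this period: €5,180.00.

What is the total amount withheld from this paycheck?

€994.86

Canton Income Tax: taxable = €5,180.00
  €356.54 + 23.68% × (€5,180.00 − €4,300.00) = €356.54 + 23.68% × €880.00 = €564.92
Social Insurance: 2% × €5,180.00 = €103.60
Solidarity Surcharge: 4.6% × €5,180.00 = €238.28
Pension Levy: 1.7% × €5,180.00 = €88.06
Total: €564.92 + €103.60 + €238.28 + €88.06 = €994.86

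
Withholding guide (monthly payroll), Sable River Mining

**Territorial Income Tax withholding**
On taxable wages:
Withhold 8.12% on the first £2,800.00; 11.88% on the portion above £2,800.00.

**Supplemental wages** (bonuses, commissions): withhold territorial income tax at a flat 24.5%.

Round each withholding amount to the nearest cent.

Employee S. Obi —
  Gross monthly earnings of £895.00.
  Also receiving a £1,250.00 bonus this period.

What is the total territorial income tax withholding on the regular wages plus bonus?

Territorial Income Tax: taxable = £895.00
  8.12% × £895.00 = £72.67
Supplemental (24.5% flat on bonus): 24.5% × £1,250.00 = £306.25
Total territorial income tax: £72.67 + £306.25 = £378.92

£378.92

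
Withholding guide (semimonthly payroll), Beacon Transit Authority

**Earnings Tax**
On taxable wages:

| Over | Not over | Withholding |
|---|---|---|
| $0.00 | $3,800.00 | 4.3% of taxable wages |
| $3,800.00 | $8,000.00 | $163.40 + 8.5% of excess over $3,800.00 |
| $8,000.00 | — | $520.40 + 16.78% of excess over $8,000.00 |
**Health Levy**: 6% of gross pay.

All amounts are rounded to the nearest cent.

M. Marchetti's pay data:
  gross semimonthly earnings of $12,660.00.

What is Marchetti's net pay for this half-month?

$10,598.05

Earnings Tax: taxable = $12,660.00
  $520.40 + 16.78% × ($12,660.00 − $8,000.00) = $520.40 + 16.78% × $4,660.00 = $1,302.35
Health Levy: 6% × $12,660.00 = $759.60
Total withheld: $1,302.35 + $759.60 = $2,061.95
Net pay: $12,660.00 − $2,061.95 = $10,598.05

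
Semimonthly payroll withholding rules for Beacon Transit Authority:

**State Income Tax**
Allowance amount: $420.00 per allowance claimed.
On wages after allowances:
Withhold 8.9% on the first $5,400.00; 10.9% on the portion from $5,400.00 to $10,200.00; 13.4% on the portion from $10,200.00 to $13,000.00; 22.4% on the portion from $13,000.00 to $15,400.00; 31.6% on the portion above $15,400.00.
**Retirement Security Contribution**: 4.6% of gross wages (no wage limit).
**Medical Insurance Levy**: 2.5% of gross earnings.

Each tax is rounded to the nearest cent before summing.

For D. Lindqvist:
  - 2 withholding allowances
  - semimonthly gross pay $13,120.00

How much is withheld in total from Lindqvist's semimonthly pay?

$2,214.04

State Income Tax: taxable = $13,120.00 − 2×$420.00 = $12,280.00
  $1,003.80 + 13.4% × ($12,280.00 − $10,200.00) = $1,003.80 + 13.4% × $2,080.00 = $1,282.52
Retirement Security Contribution: 4.6% × $13,120.00 = $603.52
Medical Insurance Levy: 2.5% × $13,120.00 = $328.00
Total: $1,282.52 + $603.52 + $328.00 = $2,214.04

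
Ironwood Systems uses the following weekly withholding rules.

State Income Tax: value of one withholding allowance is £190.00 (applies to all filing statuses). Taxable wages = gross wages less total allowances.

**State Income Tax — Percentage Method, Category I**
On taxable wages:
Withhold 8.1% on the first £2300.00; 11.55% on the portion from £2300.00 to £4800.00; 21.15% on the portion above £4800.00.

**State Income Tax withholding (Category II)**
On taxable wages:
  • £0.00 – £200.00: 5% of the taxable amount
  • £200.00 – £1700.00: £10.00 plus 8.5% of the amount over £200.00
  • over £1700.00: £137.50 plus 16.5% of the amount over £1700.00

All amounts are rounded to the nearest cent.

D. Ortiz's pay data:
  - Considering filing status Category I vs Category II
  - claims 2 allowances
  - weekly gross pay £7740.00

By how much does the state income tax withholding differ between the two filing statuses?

State Income Tax (Category I): taxable = £7740.00 − 2×£190.00 = £7360.00
  £475.05 + 21.15% × (£7360.00 − £4800.00) = £475.05 + 21.15% × £2560.00 = £1016.49
State Income Tax (Category II): taxable = £7740.00 − 2×£190.00 = £7360.00
  £137.50 + 16.5% × (£7360.00 − £1700.00) = £137.50 + 16.5% × £5660.00 = £1071.40
Difference: |£1016.49 − £1071.40| = £54.91 (higher under Category II)

£54.91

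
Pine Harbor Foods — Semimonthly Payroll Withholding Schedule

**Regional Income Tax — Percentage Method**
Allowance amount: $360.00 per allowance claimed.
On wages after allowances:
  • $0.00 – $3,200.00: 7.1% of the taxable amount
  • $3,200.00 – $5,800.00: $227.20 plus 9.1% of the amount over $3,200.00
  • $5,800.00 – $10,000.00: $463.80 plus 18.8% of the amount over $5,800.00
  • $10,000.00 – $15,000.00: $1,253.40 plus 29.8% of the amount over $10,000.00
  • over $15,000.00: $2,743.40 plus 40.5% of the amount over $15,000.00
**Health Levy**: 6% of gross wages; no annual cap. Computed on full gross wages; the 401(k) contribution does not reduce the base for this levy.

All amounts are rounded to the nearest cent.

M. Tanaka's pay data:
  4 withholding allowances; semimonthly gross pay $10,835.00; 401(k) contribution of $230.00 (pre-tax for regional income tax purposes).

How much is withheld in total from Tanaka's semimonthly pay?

$1,746.52

Regional Income Tax: taxable = $10,835.00 − $230.00 − 4×$360.00 = $9,165.00
  $463.80 + 18.8% × ($9,165.00 − $5,800.00) = $463.80 + 18.8% × $3,365.00 = $1,096.42
Health Levy: 6% × $10,835.00 = $650.10
Total: $1,096.42 + $650.10 = $1,746.52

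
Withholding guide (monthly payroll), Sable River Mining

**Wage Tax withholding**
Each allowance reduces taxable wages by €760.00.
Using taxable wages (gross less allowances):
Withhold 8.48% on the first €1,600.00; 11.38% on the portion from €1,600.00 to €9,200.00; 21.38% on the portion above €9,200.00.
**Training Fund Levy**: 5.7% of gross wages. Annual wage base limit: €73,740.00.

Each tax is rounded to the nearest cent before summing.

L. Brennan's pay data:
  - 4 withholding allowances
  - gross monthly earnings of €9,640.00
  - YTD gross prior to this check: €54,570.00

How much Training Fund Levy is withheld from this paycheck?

€549.48

Training Fund Levy: 5.7% × €9,640.00 = €549.48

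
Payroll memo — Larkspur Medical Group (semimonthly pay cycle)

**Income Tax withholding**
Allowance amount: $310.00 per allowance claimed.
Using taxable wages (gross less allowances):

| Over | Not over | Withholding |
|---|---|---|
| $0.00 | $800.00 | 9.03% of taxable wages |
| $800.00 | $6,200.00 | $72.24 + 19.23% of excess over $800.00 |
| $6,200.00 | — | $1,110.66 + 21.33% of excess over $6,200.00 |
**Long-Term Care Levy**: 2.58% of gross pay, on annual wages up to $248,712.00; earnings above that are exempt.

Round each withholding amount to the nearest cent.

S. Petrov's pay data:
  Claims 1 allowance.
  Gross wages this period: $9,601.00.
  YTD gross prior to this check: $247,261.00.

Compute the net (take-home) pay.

$7,793.59

Income Tax: taxable = $9,601.00 − 1×$310.00 = $9,291.00
  $1,110.66 + 21.33% × ($9,291.00 − $6,200.00) = $1,110.66 + 21.33% × $3,091.00 = $1,769.97
Long-Term Care Levy: cap $248,712.00 − YTD $247,261.00 = $1,451.00 subject; 2.58% × $1,451.00 = $37.44
Total withheld: $1,769.97 + $37.44 = $1,807.41
Net pay: $9,601.00 − $1,807.41 = $7,793.59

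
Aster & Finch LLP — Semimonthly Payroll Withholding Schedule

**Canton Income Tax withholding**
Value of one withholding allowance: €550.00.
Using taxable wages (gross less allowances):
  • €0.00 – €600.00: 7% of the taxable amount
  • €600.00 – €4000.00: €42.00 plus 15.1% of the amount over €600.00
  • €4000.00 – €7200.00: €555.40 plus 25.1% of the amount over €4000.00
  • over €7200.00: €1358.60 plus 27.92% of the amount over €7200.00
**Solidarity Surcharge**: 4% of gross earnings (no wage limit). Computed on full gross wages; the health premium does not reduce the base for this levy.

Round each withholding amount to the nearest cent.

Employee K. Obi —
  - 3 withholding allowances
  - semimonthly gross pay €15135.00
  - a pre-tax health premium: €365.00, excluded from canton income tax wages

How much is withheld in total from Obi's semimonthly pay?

€3616.86

Canton Income Tax: taxable = €15135.00 − €365.00 − 3×€550.00 = €13120.00
  €1358.60 + 27.92% × (€13120.00 − €7200.00) = €1358.60 + 27.92% × €5920.00 = €3011.46
Solidarity Surcharge: 4% × €15135.00 = €605.40
Total: €3011.46 + €605.40 = €3616.86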